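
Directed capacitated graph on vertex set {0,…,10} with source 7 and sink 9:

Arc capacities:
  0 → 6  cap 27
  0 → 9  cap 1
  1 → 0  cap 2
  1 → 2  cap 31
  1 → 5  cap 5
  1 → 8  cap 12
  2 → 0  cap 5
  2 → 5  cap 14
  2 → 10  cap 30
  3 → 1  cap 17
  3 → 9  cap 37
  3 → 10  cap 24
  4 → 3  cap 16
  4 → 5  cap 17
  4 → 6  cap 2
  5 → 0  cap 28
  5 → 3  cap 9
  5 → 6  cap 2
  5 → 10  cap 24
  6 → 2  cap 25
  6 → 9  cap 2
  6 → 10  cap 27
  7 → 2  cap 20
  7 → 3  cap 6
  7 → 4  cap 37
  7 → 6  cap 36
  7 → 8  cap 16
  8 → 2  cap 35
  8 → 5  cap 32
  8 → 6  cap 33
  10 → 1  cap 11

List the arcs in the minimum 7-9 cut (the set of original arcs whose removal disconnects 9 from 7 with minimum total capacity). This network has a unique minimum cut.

augment #1: 7→3→9 push 6
augment #2: 7→6→9 push 2
augment #3: 7→2→0→9 push 1
augment #4: 7→4→3→9 push 16
augment #5: 7→2→5→3→9 push 9
max flow = 34; residual-reachable set from 7 gives S-side
cut edges (S→T): {(0,9), (4,3), (5,3), (6,9), (7,3)} total cap 34

Min-cut arcs: {(0,9), (4,3), (5,3), (6,9), (7,3)} (total capacity 34)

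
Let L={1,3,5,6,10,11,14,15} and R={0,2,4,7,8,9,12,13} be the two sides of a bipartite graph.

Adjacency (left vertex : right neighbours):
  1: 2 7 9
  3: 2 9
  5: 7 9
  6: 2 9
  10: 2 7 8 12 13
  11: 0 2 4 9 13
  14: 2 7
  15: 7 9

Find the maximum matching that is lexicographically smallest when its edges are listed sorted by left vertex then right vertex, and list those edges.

|M| = 5 (so the lex-smallest maximum matching has 5 edges)
process left vertices in ascending order; for each, take the smallest-labelled available neighbour that still permits 5 edges overall, or leave it unmatched if none does
lex-smallest matching: {1-2, 3-9, 5-7, 10-8, 11-0}

Lex-smallest maximum matching: {(1,2), (3,9), (5,7), (10,8), (11,0)}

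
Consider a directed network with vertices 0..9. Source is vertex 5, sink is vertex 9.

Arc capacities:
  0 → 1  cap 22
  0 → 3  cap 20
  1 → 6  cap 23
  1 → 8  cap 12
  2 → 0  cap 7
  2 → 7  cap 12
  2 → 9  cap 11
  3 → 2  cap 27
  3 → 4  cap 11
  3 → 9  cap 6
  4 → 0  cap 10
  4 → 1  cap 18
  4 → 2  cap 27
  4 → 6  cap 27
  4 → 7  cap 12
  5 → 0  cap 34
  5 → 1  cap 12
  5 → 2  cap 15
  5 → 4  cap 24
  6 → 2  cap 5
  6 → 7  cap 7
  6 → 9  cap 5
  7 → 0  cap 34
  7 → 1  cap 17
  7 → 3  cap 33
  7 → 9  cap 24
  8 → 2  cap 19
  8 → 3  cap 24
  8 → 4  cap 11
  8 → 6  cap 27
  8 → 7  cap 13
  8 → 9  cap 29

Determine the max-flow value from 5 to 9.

Maximum flow value: 58

augment #1: 5→2→9 bottleneck 11, total now 11
augment #2: 5→0→3→9 bottleneck 6, total now 17
augment #3: 5→1→6→9 bottleneck 5, total now 22
augment #4: 5→1→8→9 bottleneck 7, total now 29
augment #5: 5→2→7→9 bottleneck 4, total now 33
augment #6: 5→4→7→9 bottleneck 12, total now 45
augment #7: 5→0→1→8→9 bottleneck 5, total now 50
augment #8: 5→4→2→7→9 bottleneck 8, total now 58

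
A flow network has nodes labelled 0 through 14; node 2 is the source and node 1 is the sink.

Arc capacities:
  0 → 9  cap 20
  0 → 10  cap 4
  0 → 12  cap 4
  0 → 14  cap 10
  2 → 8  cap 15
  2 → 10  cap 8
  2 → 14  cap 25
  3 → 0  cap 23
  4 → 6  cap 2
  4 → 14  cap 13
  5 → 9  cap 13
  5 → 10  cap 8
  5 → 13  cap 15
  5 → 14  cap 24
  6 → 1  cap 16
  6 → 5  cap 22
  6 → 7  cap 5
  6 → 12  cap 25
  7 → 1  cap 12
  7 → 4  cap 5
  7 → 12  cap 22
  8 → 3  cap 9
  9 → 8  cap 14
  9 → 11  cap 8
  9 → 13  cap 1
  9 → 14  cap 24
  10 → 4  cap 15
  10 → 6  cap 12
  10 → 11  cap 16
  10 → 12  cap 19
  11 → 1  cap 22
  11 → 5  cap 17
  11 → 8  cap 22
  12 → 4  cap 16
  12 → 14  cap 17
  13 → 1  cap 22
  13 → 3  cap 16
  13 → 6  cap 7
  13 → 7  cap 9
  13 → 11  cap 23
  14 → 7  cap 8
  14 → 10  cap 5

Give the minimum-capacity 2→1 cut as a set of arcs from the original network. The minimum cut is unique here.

Min-cut arcs: {(2,10), (8,3), (14,7), (14,10)} (total capacity 30)

augment #1: 2→10→6→1 push 8
augment #2: 2→14→7→1 push 8
augment #3: 2→14→10→6→1 push 4
augment #4: 2→14→10→11→1 push 1
augment #5: 2→8→3→0→9→11→1 push 8
augment #6: 2→8→3→0→9→13→1 push 1
max flow = 30; residual-reachable set from 2 gives S-side
cut edges (S→T): {(2,10), (8,3), (14,7), (14,10)} total cap 30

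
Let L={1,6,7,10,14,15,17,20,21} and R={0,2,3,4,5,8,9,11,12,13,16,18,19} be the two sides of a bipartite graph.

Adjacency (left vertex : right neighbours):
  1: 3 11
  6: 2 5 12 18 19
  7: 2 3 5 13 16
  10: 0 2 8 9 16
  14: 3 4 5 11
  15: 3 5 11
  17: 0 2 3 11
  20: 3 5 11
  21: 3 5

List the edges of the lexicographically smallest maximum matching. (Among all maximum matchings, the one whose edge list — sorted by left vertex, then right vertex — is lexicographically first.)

Lex-smallest maximum matching: {(1,3), (6,2), (7,13), (10,8), (14,4), (15,5), (17,0), (20,11)}

|M| = 8 (so the lex-smallest maximum matching has 8 edges)
process left vertices in ascending order; for each, take the smallest-labelled available neighbour that still permits 8 edges overall, or leave it unmatched if none does
lex-smallest matching: {1-3, 6-2, 7-13, 10-8, 14-4, 15-5, 17-0, 20-11}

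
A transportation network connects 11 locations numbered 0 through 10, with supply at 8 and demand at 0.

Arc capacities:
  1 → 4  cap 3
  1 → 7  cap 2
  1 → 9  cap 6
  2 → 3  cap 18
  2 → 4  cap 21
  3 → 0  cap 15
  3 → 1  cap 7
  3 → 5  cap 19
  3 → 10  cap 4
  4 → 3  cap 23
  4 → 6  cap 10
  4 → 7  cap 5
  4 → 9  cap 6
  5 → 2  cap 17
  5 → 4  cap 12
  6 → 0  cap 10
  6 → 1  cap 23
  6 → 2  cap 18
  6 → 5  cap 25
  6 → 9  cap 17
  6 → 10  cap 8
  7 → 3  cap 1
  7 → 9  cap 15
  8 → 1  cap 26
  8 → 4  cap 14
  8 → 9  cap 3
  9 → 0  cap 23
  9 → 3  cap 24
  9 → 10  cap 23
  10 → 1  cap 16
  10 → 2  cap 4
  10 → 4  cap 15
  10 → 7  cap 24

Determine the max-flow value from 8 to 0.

augment #1: 8→9→0 bottleneck 3, total now 3
augment #2: 8→1→9→0 bottleneck 6, total now 9
augment #3: 8→4→3→0 bottleneck 14, total now 23
augment #4: 8→1→4→3→0 bottleneck 1, total now 24
augment #5: 8→1→4→6→0 bottleneck 2, total now 26
augment #6: 8→1→7→9→0 bottleneck 2, total now 28

Maximum flow value: 28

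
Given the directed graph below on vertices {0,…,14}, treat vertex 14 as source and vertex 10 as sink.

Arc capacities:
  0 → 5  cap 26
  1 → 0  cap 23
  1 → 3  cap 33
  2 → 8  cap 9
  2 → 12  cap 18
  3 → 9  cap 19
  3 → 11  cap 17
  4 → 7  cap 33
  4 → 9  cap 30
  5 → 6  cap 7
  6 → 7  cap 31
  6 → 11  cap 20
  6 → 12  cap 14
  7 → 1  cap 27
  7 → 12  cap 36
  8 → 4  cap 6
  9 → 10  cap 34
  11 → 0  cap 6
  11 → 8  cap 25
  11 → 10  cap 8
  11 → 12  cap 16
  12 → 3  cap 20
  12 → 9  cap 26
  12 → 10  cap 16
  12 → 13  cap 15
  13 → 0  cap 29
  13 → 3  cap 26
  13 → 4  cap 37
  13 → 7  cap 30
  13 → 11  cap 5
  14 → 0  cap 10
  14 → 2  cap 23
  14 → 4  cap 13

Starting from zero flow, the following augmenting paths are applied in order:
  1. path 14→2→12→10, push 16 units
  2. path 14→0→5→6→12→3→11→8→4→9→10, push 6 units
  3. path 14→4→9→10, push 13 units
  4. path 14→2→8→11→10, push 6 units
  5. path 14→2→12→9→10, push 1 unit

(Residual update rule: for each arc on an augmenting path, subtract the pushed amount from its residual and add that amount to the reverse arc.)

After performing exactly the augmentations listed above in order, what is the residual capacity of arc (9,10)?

after path 1 (14→2→12→10, push 16): res(9,10)=34
after path 2 (14→0→5→6→12→3→11→8→4→9→10, push 6): res(9,10)=28
after path 3 (14→4→9→10, push 13): res(9,10)=15
after path 4 (14→2→8→11→10, push 6): res(9,10)=15
after path 5 (14→2→12→9→10, push 1): res(9,10)=14

Residual capacity of (9,10): 14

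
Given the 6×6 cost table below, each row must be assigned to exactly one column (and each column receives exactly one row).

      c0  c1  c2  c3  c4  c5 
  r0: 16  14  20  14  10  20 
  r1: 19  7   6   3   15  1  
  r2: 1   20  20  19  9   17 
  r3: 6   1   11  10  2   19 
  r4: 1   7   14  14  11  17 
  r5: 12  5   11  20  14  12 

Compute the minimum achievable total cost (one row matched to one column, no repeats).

optimal assignment: row0→col3 (cost 14), row1→col5 (cost 1), row2→col0 (cost 1), row3→col4 (cost 2), row4→col1 (cost 7), row5→col2 (cost 11)
total = 14 + 1 + 1 + 2 + 7 + 11 = 36

Minimum assignment cost: 36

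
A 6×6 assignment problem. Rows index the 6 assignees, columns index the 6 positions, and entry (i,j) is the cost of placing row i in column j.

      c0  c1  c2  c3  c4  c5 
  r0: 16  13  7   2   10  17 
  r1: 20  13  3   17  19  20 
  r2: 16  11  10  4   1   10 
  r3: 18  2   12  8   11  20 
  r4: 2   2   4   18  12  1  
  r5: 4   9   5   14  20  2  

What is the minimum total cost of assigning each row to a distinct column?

optimal assignment: row0→col3 (cost 2), row1→col2 (cost 3), row2→col4 (cost 1), row3→col1 (cost 2), row4→col0 (cost 2), row5→col5 (cost 2)
total = 2 + 3 + 1 + 2 + 2 + 2 = 12

Minimum assignment cost: 12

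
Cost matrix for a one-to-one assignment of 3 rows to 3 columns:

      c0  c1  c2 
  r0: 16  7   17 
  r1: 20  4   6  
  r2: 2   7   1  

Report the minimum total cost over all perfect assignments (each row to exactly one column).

Minimum assignment cost: 15

optimal assignment: row0→col1 (cost 7), row1→col2 (cost 6), row2→col0 (cost 2)
total = 7 + 6 + 2 = 15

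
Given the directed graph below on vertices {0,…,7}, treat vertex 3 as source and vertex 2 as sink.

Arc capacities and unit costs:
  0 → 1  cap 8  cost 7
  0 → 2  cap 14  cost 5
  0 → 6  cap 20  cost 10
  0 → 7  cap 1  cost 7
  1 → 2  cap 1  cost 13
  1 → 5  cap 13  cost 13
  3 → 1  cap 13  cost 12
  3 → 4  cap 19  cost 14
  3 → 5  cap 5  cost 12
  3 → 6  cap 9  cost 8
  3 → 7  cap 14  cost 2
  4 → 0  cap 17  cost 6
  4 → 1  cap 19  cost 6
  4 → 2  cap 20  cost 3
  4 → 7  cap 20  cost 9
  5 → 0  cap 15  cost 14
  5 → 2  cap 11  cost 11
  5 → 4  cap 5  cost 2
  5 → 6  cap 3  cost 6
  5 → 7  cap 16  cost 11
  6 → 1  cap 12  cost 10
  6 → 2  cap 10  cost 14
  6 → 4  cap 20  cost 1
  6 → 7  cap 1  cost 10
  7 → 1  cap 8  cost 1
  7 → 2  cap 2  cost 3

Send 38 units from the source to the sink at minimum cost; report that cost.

shortest-cost path #1: 3→7→2 push 2 @ unit cost 5 (adds 10)
shortest-cost path #2: 3→6→4→2 push 9 @ unit cost 12 (adds 108)
shortest-cost path #3: 3→7→1→2 push 1 @ unit cost 16 (adds 16)
shortest-cost path #4: 3→4→2 push 11 @ unit cost 17 (adds 187)
shortest-cost path #5: 3→5→2 push 5 @ unit cost 23 (adds 115)
shortest-cost path #6: 3→4→0→2 push 8 @ unit cost 25 (adds 200)
shortest-cost path #7: 3→7→1→5→2 push 2 @ unit cost 27 (adds 54)
total cost = 690

Minimum cost for 38 units: 690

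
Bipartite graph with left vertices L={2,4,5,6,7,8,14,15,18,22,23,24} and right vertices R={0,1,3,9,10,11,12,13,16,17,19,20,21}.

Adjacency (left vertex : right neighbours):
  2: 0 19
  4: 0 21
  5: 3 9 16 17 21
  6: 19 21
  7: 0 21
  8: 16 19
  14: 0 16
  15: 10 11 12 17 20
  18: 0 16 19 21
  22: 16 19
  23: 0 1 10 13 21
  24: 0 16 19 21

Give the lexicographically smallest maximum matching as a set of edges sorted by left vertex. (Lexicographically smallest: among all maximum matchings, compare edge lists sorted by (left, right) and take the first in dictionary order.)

Lex-smallest maximum matching: {(2,0), (4,21), (5,3), (6,19), (8,16), (15,10), (23,1)}

|M| = 7 (so the lex-smallest maximum matching has 7 edges)
process left vertices in ascending order; for each, take the smallest-labelled available neighbour that still permits 7 edges overall, or leave it unmatched if none does
lex-smallest matching: {2-0, 4-21, 5-3, 6-19, 8-16, 15-10, 23-1}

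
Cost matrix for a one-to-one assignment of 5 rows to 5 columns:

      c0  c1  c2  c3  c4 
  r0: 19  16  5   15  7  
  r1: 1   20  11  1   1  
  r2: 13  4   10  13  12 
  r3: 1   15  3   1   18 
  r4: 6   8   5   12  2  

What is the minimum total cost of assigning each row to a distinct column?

one of 2 optimal assignments: row0→col2 (cost 5), row1→col0 (cost 1), row2→col1 (cost 4), row3→col3 (cost 1), row4→col4 (cost 2)
total = 5 + 1 + 4 + 1 + 2 = 13

Minimum assignment cost: 13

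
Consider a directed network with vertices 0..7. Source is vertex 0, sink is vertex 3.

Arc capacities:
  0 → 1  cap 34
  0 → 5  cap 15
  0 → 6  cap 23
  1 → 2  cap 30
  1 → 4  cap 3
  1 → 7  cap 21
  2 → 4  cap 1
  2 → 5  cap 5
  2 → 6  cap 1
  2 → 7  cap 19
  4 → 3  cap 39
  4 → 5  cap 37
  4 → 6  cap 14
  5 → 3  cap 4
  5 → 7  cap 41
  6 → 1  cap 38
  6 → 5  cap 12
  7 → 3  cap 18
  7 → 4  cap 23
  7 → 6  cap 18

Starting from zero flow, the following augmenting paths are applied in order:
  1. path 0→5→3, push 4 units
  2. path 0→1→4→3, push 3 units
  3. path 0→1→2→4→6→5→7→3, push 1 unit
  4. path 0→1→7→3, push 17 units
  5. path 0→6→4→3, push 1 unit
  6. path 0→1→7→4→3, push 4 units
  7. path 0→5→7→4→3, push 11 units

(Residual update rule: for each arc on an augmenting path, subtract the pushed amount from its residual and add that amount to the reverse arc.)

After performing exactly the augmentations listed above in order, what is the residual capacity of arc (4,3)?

after path 1 (0→5→3, push 4): res(4,3)=39
after path 2 (0→1→4→3, push 3): res(4,3)=36
after path 3 (0→1→2→4→6→5→7→3, push 1): res(4,3)=36
after path 4 (0→1→7→3, push 17): res(4,3)=36
after path 5 (0→6→4→3, push 1): res(4,3)=35
after path 6 (0→1→7→4→3, push 4): res(4,3)=31
after path 7 (0→5→7→4→3, push 11): res(4,3)=20

Residual capacity of (4,3): 20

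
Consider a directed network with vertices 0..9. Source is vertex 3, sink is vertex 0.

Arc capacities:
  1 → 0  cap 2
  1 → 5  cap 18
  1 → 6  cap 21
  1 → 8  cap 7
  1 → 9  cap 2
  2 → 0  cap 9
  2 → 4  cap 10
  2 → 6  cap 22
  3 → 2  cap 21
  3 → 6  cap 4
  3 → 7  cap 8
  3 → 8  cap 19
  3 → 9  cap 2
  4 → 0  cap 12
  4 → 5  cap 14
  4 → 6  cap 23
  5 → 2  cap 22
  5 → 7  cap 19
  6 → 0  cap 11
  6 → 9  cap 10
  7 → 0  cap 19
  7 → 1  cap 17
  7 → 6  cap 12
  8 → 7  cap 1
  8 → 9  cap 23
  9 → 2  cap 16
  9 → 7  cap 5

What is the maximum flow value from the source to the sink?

augment #1: 3→2→0 bottleneck 9, total now 9
augment #2: 3→6→0 bottleneck 4, total now 13
augment #3: 3→7→0 bottleneck 8, total now 21
augment #4: 3→2→4→0 bottleneck 10, total now 31
augment #5: 3→2→6→0 bottleneck 2, total now 33
augment #6: 3→8→7→0 bottleneck 1, total now 34
augment #7: 3→9→7→0 bottleneck 2, total now 36
augment #8: 3→8→9→7→0 bottleneck 3, total now 39
augment #9: 3→8→9→2→6→0 bottleneck 5, total now 44

Maximum flow value: 44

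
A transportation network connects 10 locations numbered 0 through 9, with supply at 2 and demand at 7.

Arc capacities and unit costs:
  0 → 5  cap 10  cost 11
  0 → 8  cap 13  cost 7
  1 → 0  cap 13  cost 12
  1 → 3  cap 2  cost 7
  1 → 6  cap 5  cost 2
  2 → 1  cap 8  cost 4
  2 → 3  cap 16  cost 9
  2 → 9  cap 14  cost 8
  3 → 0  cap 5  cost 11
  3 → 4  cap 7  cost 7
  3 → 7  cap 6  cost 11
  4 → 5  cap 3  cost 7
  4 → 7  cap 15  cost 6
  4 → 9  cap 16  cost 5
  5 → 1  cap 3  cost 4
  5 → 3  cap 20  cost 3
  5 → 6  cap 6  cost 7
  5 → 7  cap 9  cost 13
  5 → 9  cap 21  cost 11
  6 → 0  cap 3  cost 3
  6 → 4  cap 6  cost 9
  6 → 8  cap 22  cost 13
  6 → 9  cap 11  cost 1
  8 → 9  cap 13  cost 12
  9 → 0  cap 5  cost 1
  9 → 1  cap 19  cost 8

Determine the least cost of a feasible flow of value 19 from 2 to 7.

shortest-cost path #1: 2→3→7 push 6 @ unit cost 20 (adds 120)
shortest-cost path #2: 2→1→6→4→7 push 5 @ unit cost 21 (adds 105)
shortest-cost path #3: 2→3→4→7 push 7 @ unit cost 22 (adds 154)
shortest-cost path #4: 2→9→0→5→7 push 1 @ unit cost 33 (adds 33)
total cost = 412

Minimum cost for 19 units: 412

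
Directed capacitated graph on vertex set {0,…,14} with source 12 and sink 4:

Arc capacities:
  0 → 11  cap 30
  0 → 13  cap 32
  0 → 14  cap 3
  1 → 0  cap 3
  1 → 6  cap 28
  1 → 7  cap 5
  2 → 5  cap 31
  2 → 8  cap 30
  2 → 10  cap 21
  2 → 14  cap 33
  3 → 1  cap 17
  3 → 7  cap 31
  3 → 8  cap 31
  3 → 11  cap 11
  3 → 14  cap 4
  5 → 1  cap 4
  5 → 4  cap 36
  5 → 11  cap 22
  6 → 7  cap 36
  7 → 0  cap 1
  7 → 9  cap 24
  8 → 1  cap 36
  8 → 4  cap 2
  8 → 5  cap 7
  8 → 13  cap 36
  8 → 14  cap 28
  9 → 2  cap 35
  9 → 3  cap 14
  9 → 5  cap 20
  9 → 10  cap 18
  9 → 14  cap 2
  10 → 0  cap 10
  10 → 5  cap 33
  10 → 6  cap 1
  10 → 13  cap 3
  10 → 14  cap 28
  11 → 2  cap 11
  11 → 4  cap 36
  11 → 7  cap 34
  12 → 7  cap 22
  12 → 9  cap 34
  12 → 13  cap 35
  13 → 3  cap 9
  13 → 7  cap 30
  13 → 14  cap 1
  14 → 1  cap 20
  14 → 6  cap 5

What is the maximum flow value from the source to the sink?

Maximum flow value: 69

augment #1: 12→9→5→4 bottleneck 20, total now 20
augment #2: 12→7→0→11→4 bottleneck 1, total now 21
augment #3: 12→9→2→5→4 bottleneck 14, total now 35
augment #4: 12→13→3→8→4 bottleneck 2, total now 37
augment #5: 12→13→3→11→4 bottleneck 7, total now 44
augment #6: 12→7→9→2→5→4 bottleneck 2, total now 46
augment #7: 12→7→9→3→11→4 bottleneck 4, total now 50
augment #8: 12→7→9→2→5→11→4 bottleneck 15, total now 65
augment #9: 12→13→14→1→0→11→4 bottleneck 1, total now 66
augment #10: 12→13→7→9→10→0→11→4 bottleneck 3, total now 69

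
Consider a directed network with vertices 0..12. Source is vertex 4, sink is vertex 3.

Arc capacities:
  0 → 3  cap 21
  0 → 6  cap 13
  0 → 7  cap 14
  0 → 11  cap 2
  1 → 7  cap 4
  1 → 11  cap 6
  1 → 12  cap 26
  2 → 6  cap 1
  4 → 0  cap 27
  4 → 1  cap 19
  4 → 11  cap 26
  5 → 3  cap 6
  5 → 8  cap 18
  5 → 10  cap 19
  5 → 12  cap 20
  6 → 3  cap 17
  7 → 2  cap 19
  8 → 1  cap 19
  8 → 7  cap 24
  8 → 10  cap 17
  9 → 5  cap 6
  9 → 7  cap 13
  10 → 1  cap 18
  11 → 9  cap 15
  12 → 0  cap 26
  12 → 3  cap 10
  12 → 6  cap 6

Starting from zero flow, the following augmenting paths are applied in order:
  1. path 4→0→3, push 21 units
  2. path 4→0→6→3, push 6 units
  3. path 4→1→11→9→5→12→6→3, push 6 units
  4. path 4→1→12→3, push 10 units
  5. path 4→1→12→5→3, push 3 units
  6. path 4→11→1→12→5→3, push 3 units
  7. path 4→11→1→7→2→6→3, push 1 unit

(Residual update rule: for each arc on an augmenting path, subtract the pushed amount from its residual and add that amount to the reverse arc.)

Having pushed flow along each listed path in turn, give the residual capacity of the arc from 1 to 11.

after path 1 (4→0→3, push 21): res(1,11)=6
after path 2 (4→0→6→3, push 6): res(1,11)=6
after path 3 (4→1→11→9→5→12→6→3, push 6): res(1,11)=0
after path 4 (4→1→12→3, push 10): res(1,11)=0
after path 5 (4→1→12→5→3, push 3): res(1,11)=0
after path 6 (4→11→1→12→5→3, push 3): res(1,11)=3
after path 7 (4→11→1→7→2→6→3, push 1): res(1,11)=4

Residual capacity of (1,11): 4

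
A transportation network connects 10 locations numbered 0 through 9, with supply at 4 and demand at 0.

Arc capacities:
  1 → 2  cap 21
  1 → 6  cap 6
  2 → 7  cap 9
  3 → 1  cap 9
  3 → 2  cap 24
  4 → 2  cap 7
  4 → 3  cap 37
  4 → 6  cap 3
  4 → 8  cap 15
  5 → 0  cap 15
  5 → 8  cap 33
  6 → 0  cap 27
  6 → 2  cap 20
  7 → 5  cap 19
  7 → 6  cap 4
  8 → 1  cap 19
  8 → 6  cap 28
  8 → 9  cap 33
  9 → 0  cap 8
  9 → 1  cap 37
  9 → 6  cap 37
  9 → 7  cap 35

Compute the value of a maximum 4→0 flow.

Maximum flow value: 33

augment #1: 4→6→0 bottleneck 3, total now 3
augment #2: 4→8→6→0 bottleneck 15, total now 18
augment #3: 4→2→7→5→0 bottleneck 7, total now 25
augment #4: 4→3→1→6→0 bottleneck 6, total now 31
augment #5: 4→3→2→7→5→0 bottleneck 2, total now 33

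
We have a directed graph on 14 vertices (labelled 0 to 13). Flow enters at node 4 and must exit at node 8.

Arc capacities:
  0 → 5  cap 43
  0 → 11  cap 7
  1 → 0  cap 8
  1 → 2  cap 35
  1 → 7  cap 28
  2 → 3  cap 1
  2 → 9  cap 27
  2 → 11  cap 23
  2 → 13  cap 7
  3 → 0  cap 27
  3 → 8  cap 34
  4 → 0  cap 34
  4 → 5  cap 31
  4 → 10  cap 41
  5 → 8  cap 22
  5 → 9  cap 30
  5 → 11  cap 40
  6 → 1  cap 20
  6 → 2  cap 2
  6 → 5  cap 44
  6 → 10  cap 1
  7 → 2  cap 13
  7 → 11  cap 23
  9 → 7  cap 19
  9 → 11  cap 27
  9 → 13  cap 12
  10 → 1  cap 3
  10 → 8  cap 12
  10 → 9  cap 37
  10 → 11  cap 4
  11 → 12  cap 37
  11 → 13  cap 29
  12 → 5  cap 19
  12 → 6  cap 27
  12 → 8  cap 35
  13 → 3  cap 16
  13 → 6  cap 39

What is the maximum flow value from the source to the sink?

augment #1: 4→5→8 bottleneck 22, total now 22
augment #2: 4→10→8 bottleneck 12, total now 34
augment #3: 4→0→11→12→8 bottleneck 7, total now 41
augment #4: 4→5→11→12→8 bottleneck 9, total now 50
augment #5: 4→10→11→12→8 bottleneck 4, total now 54
augment #6: 4→0→5→11→12→8 bottleneck 15, total now 69
augment #7: 4→10→1→2→3→8 bottleneck 1, total now 70
augment #8: 4→10→9→13→3→8 bottleneck 12, total now 82
augment #9: 4→0→5→11→13→3→8 bottleneck 4, total now 86

Maximum flow value: 86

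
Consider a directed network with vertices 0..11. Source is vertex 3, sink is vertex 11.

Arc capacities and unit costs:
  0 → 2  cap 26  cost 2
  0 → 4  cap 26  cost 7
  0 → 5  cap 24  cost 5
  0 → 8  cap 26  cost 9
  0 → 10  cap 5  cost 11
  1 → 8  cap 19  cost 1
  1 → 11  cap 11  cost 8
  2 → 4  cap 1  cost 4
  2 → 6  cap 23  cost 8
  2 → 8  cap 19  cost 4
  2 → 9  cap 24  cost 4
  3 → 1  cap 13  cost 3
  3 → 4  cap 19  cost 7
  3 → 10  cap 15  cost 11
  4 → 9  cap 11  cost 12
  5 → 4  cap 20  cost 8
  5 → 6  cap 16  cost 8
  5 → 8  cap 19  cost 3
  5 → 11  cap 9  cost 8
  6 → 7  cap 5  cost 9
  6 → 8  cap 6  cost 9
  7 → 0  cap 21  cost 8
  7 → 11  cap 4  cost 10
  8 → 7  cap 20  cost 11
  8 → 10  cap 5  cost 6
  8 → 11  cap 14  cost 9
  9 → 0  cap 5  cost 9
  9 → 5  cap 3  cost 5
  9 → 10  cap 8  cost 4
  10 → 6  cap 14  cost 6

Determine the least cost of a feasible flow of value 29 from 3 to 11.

Minimum cost for 29 units: 720

shortest-cost path #1: 3→1→11 push 11 @ unit cost 11 (adds 121)
shortest-cost path #2: 3→1→8→11 push 2 @ unit cost 13 (adds 26)
shortest-cost path #3: 3→4→9→5→11 push 3 @ unit cost 32 (adds 96)
shortest-cost path #4: 3→10→6→8→11 push 6 @ unit cost 35 (adds 210)
shortest-cost path #5: 3→10→6→7→11 push 4 @ unit cost 36 (adds 144)
shortest-cost path #6: 3→4→9→0→5→11 push 3 @ unit cost 41 (adds 123)
total cost = 720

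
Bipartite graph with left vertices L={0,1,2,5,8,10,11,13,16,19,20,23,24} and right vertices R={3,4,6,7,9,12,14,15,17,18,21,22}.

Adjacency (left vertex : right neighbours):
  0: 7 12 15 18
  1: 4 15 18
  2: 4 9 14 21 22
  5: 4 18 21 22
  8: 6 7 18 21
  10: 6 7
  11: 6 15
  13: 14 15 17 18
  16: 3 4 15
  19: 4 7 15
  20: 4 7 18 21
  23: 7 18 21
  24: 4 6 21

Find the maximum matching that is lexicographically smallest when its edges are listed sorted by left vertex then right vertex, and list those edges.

|M| = 11 (so the lex-smallest maximum matching has 11 edges)
process left vertices in ascending order; for each, take the smallest-labelled available neighbour that still permits 11 edges overall, or leave it unmatched if none does
lex-smallest matching: {0-12, 1-4, 2-9, 5-22, 8-6, 10-7, 11-15, 13-14, 16-3, 20-18, 23-21}

Lex-smallest maximum matching: {(0,12), (1,4), (2,9), (5,22), (8,6), (10,7), (11,15), (13,14), (16,3), (20,18), (23,21)}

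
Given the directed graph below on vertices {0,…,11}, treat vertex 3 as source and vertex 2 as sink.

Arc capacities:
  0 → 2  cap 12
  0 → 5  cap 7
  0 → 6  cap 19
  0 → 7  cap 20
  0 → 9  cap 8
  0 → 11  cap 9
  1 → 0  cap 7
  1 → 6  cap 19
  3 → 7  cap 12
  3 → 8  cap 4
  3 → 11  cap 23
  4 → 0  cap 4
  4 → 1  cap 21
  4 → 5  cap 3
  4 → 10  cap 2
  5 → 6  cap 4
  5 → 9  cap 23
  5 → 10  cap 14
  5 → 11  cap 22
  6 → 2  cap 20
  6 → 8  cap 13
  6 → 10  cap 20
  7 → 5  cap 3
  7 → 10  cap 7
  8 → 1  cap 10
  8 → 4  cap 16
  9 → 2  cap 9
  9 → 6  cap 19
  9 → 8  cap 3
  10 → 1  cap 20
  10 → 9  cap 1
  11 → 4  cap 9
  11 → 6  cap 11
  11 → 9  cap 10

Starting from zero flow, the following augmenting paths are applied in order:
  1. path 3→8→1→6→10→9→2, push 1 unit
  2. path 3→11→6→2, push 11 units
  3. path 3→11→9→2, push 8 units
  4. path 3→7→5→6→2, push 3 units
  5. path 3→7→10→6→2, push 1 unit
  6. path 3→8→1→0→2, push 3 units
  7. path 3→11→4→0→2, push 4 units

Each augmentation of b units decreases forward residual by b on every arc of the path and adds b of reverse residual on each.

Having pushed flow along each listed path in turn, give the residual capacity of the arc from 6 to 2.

Residual capacity of (6,2): 5

after path 1 (3→8→1→6→10→9→2, push 1): res(6,2)=20
after path 2 (3→11→6→2, push 11): res(6,2)=9
after path 3 (3→11→9→2, push 8): res(6,2)=9
after path 4 (3→7→5→6→2, push 3): res(6,2)=6
after path 5 (3→7→10→6→2, push 1): res(6,2)=5
after path 6 (3→8→1→0→2, push 3): res(6,2)=5
after path 7 (3→11→4→0→2, push 4): res(6,2)=5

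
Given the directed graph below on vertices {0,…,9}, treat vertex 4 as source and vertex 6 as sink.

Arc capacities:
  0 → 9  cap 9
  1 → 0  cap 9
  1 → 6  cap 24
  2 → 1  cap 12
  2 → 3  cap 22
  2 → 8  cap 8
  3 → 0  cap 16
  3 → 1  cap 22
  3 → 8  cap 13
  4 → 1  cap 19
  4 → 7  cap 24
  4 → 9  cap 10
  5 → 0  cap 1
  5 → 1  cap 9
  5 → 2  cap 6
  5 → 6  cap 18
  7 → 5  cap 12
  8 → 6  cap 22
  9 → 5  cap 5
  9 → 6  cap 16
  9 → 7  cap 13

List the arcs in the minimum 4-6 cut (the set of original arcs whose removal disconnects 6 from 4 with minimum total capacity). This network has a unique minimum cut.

augment #1: 4→1→6 push 19
augment #2: 4→9→6 push 10
augment #3: 4→7→5→6 push 12
max flow = 41; residual-reachable set from 4 gives S-side
cut edges (S→T): {(4,1), (4,9), (7,5)} total cap 41

Min-cut arcs: {(4,1), (4,9), (7,5)} (total capacity 41)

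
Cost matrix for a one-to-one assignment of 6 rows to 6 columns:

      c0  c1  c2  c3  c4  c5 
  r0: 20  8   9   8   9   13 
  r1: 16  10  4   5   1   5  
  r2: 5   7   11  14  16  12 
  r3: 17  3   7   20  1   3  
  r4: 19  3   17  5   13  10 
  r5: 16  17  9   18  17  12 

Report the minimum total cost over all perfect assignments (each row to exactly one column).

Minimum assignment cost: 29

optimal assignment: row0→col3 (cost 8), row1→col4 (cost 1), row2→col0 (cost 5), row3→col5 (cost 3), row4→col1 (cost 3), row5→col2 (cost 9)
total = 8 + 1 + 5 + 3 + 3 + 9 = 29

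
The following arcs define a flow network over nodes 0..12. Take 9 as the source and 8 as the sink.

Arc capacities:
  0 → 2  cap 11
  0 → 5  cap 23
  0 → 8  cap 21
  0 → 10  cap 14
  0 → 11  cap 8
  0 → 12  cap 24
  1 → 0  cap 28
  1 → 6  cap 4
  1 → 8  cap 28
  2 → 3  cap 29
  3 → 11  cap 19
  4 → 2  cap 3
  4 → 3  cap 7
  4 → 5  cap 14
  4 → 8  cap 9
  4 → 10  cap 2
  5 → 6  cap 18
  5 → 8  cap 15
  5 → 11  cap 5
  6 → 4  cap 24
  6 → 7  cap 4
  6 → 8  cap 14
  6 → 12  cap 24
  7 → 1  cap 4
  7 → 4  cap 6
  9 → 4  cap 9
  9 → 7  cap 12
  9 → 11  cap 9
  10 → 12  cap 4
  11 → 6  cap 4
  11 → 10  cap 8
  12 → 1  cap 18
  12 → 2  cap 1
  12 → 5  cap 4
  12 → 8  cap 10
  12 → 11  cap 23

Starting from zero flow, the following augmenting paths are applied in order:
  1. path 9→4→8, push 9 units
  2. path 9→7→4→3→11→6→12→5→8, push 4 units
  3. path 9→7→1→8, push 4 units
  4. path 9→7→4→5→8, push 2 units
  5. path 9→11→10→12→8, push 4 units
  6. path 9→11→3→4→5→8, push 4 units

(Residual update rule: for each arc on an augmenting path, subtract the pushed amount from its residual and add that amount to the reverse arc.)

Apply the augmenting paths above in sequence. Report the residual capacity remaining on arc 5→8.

after path 1 (9→4→8, push 9): res(5,8)=15
after path 2 (9→7→4→3→11→6→12→5→8, push 4): res(5,8)=11
after path 3 (9→7→1→8, push 4): res(5,8)=11
after path 4 (9→7→4→5→8, push 2): res(5,8)=9
after path 5 (9→11→10→12→8, push 4): res(5,8)=9
after path 6 (9→11→3→4→5→8, push 4): res(5,8)=5

Residual capacity of (5,8): 5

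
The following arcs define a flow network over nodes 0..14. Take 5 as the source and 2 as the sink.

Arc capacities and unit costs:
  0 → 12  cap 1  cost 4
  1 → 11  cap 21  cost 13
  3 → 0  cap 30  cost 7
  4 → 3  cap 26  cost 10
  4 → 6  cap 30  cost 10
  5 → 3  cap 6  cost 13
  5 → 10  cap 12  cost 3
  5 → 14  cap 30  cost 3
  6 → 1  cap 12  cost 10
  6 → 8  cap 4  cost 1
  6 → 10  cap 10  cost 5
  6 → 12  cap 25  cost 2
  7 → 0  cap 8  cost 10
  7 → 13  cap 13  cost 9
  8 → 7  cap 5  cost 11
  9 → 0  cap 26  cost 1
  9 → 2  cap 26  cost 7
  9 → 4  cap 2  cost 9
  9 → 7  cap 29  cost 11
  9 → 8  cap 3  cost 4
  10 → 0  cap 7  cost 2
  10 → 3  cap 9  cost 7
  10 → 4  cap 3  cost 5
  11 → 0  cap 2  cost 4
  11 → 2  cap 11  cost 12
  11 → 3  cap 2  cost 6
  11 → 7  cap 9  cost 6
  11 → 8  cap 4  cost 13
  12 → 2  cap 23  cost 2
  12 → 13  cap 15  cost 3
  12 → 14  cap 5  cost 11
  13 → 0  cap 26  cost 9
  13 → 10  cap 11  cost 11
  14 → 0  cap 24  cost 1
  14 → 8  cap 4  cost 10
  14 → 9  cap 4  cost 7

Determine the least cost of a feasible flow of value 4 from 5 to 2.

Minimum cost for 4 units: 61

shortest-cost path #1: 5→14→0→12→2 push 1 @ unit cost 10 (adds 10)
shortest-cost path #2: 5→14→9→2 push 3 @ unit cost 17 (adds 51)
total cost = 61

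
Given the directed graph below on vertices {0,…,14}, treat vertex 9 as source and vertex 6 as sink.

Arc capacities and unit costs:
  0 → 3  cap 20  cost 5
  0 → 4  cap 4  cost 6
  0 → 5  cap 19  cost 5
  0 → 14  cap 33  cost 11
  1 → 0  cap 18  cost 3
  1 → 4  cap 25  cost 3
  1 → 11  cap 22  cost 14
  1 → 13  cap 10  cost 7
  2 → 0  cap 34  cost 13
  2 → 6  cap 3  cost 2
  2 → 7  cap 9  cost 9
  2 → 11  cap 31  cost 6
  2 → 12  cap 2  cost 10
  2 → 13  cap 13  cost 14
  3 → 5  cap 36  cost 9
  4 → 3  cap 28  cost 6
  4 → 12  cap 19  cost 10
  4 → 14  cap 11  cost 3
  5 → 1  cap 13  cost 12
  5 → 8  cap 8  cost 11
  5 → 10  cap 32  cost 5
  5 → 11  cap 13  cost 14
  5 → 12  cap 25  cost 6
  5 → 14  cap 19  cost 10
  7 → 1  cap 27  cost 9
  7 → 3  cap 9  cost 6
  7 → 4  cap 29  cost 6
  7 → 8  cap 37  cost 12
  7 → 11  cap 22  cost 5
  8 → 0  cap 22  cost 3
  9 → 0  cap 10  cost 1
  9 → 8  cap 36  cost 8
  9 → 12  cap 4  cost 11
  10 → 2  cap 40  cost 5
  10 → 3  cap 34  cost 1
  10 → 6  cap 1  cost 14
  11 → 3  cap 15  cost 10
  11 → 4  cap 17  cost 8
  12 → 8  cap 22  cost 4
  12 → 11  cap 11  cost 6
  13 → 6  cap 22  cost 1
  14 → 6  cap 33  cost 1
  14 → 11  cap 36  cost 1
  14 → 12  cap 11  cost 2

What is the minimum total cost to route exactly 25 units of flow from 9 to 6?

Minimum cost for 25 units: 467

shortest-cost path #1: 9→0→4→14→6 push 4 @ unit cost 11 (adds 44)
shortest-cost path #2: 9→0→14→6 push 6 @ unit cost 13 (adds 78)
shortest-cost path #3: 9→8→0→14→6 push 15 @ unit cost 23 (adds 345)
total cost = 467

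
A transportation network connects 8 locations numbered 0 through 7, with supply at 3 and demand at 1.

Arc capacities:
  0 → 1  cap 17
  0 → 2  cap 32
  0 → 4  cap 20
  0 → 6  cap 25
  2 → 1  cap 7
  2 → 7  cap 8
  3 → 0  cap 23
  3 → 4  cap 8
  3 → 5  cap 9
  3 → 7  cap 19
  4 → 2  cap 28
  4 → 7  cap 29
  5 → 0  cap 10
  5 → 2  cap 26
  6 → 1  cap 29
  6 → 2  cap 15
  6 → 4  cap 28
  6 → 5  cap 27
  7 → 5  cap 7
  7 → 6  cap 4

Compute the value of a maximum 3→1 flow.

augment #1: 3→0→1 bottleneck 17, total now 17
augment #2: 3→0→2→1 bottleneck 6, total now 23
augment #3: 3→4→2→1 bottleneck 1, total now 24
augment #4: 3→7→6→1 bottleneck 4, total now 28
augment #5: 3→5→0→6→1 bottleneck 9, total now 37
augment #6: 3→4→2→0→6→1 bottleneck 6, total now 43
augment #7: 3→7→5→0→6→1 bottleneck 1, total now 44

Maximum flow value: 44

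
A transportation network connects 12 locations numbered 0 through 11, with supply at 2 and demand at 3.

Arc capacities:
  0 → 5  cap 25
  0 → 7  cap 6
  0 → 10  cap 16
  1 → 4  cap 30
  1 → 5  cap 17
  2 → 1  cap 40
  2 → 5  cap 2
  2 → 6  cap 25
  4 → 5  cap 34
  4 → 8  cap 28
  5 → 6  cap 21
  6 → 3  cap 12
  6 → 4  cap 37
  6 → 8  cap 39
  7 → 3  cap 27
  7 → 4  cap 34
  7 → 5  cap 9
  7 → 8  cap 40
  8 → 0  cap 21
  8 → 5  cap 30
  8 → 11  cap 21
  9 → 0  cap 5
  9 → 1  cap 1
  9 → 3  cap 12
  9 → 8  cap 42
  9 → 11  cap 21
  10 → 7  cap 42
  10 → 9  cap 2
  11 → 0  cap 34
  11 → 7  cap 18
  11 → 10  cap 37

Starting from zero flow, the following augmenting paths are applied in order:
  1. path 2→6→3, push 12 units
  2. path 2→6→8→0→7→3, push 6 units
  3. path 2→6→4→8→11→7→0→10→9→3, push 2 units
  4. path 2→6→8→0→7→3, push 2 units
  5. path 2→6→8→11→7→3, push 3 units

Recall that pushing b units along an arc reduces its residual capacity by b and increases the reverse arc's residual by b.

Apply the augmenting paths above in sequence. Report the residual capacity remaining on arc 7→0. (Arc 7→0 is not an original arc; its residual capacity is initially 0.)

Residual capacity of (7,0): 6

after path 1 (2→6→3, push 12): res(7,0)=0
after path 2 (2→6→8→0→7→3, push 6): res(7,0)=6
after path 3 (2→6→4→8→11→7→0→10→9→3, push 2): res(7,0)=4
after path 4 (2→6→8→0→7→3, push 2): res(7,0)=6
after path 5 (2→6→8→11→7→3, push 3): res(7,0)=6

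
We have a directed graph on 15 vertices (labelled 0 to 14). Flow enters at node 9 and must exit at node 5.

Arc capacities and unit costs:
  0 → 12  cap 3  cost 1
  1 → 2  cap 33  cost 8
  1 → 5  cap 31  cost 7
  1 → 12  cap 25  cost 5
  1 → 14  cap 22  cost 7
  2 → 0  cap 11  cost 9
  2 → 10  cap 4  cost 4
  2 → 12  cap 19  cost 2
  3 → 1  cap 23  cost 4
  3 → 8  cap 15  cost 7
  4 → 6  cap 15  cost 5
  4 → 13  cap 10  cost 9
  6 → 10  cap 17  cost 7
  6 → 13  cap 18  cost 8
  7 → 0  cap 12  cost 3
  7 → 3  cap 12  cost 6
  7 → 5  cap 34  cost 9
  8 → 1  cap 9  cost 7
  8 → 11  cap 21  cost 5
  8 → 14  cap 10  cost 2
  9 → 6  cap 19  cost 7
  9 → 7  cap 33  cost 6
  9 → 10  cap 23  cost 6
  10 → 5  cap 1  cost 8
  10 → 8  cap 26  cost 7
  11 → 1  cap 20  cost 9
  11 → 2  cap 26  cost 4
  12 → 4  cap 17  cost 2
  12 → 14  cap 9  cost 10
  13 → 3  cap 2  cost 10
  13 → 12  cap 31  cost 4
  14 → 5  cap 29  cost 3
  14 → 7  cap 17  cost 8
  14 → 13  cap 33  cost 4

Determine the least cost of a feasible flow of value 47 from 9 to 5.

Minimum cost for 47 units: 770

shortest-cost path #1: 9→10→5 push 1 @ unit cost 14 (adds 14)
shortest-cost path #2: 9→7→5 push 33 @ unit cost 15 (adds 495)
shortest-cost path #3: 9→10→8→14→5 push 10 @ unit cost 18 (adds 180)
shortest-cost path #4: 9→10→8→1→5 push 3 @ unit cost 27 (adds 81)
total cost = 770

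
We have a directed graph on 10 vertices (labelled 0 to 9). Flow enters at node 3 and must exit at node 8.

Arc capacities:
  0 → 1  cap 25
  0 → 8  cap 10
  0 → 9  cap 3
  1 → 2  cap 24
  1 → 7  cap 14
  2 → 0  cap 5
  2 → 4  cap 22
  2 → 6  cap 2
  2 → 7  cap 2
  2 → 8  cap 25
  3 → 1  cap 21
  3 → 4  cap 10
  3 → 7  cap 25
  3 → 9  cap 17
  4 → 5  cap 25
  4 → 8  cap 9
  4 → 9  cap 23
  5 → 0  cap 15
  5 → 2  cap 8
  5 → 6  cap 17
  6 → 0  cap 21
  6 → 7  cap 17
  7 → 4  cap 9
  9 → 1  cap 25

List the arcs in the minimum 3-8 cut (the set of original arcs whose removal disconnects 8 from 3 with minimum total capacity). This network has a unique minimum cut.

Min-cut arcs: {(1,2), (3,4), (7,4)} (total capacity 43)

augment #1: 3→4→8 push 9
augment #2: 3→1→2→8 push 21
augment #3: 3→4→5→0→8 push 1
augment #4: 3→9→1→2→8 push 3
augment #5: 3→7→4→5→0→8 push 9
max flow = 43; residual-reachable set from 3 gives S-side
cut edges (S→T): {(1,2), (3,4), (7,4)} total cap 43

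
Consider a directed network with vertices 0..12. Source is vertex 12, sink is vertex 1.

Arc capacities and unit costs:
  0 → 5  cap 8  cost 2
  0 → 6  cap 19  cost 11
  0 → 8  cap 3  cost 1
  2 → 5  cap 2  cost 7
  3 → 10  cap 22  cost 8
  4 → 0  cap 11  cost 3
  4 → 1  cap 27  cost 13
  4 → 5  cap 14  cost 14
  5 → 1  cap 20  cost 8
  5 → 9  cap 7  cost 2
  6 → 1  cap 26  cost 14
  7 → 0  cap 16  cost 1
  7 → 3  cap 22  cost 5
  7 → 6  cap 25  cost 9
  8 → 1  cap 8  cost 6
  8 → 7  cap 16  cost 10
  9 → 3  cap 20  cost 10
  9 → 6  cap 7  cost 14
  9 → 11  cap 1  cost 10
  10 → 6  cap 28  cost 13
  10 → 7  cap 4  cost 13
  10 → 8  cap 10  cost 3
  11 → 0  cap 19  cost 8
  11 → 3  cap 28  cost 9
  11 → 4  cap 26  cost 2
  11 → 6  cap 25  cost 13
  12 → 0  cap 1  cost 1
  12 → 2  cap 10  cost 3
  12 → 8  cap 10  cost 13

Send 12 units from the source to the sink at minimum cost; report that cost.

Minimum cost for 12 units: 233

shortest-cost path #1: 12→0→8→1 push 1 @ unit cost 8 (adds 8)
shortest-cost path #2: 12→2→5→1 push 2 @ unit cost 18 (adds 36)
shortest-cost path #3: 12→8→1 push 7 @ unit cost 19 (adds 133)
shortest-cost path #4: 12→8→0→5→1 push 1 @ unit cost 22 (adds 22)
shortest-cost path #5: 12→8→7→0→5→1 push 1 @ unit cost 34 (adds 34)
total cost = 233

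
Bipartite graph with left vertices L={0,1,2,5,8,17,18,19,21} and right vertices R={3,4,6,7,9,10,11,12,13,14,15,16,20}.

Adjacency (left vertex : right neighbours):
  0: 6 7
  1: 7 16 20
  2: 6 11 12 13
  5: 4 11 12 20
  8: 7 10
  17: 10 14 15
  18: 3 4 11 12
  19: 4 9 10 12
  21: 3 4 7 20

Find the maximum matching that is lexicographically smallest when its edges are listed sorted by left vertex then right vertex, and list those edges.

Lex-smallest maximum matching: {(0,6), (1,7), (2,11), (5,4), (8,10), (17,14), (18,3), (19,9), (21,20)}

|M| = 9 (so the lex-smallest maximum matching has 9 edges)
process left vertices in ascending order; for each, take the smallest-labelled available neighbour that still permits 9 edges overall, or leave it unmatched if none does
lex-smallest matching: {0-6, 1-7, 2-11, 5-4, 8-10, 17-14, 18-3, 19-9, 21-20}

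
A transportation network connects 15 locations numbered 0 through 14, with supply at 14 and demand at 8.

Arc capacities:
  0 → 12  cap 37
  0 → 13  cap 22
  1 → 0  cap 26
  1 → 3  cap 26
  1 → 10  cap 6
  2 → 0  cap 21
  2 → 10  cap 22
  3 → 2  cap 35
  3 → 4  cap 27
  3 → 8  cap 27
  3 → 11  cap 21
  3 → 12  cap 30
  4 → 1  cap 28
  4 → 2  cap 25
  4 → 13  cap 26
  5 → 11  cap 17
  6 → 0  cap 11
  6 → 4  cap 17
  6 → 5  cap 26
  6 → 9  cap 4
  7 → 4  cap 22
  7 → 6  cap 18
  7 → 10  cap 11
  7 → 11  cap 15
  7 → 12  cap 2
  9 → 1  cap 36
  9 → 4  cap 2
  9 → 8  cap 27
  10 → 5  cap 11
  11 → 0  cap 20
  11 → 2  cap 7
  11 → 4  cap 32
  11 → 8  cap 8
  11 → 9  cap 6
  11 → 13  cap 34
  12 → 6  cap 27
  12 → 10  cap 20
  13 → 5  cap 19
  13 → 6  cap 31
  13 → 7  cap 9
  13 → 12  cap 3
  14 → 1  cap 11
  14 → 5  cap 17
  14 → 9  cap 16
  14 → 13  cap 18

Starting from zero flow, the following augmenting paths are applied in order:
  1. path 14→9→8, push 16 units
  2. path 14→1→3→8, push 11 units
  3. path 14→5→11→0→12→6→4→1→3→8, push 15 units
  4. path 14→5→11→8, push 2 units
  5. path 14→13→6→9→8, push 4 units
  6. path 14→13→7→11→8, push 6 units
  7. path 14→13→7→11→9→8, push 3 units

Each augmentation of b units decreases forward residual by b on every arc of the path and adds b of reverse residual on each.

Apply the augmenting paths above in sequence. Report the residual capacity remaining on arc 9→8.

Residual capacity of (9,8): 4

after path 1 (14→9→8, push 16): res(9,8)=11
after path 2 (14→1→3→8, push 11): res(9,8)=11
after path 3 (14→5→11→0→12→6→4→1→3→8, push 15): res(9,8)=11
after path 4 (14→5→11→8, push 2): res(9,8)=11
after path 5 (14→13→6→9→8, push 4): res(9,8)=7
after path 6 (14→13→7→11→8, push 6): res(9,8)=7
after path 7 (14→13→7→11→9→8, push 3): res(9,8)=4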